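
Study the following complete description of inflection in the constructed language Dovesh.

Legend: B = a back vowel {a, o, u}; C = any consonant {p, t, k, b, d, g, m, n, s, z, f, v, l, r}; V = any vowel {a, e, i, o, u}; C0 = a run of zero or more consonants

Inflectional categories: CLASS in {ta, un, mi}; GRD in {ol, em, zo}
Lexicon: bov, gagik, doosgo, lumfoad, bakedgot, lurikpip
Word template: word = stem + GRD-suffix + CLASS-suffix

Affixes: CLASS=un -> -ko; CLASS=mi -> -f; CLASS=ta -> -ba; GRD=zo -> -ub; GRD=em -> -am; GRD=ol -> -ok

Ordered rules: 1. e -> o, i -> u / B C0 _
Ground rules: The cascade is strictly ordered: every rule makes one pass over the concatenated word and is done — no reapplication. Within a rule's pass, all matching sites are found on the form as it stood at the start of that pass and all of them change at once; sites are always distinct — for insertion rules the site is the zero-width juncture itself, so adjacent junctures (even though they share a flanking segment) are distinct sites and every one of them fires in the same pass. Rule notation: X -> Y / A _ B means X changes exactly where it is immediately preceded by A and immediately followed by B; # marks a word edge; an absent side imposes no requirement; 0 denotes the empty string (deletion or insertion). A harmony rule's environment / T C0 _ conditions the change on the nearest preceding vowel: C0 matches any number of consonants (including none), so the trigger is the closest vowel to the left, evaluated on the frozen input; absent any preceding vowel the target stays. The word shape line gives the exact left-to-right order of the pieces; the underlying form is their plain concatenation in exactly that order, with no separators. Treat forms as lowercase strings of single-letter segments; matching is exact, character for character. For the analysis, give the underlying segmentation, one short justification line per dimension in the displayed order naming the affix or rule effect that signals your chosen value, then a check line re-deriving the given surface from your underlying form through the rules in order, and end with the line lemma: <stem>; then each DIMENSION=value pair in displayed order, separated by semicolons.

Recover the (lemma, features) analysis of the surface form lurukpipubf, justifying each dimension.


underlying: lurikpip-ub-f
CLASS=mi - signalled by the affix -f
GRD=zo - signalled by the affix -ub
check: lurikpipubf -> lurukpipubf
lemma: lurikpip; CLASS=mi; GRD=zo


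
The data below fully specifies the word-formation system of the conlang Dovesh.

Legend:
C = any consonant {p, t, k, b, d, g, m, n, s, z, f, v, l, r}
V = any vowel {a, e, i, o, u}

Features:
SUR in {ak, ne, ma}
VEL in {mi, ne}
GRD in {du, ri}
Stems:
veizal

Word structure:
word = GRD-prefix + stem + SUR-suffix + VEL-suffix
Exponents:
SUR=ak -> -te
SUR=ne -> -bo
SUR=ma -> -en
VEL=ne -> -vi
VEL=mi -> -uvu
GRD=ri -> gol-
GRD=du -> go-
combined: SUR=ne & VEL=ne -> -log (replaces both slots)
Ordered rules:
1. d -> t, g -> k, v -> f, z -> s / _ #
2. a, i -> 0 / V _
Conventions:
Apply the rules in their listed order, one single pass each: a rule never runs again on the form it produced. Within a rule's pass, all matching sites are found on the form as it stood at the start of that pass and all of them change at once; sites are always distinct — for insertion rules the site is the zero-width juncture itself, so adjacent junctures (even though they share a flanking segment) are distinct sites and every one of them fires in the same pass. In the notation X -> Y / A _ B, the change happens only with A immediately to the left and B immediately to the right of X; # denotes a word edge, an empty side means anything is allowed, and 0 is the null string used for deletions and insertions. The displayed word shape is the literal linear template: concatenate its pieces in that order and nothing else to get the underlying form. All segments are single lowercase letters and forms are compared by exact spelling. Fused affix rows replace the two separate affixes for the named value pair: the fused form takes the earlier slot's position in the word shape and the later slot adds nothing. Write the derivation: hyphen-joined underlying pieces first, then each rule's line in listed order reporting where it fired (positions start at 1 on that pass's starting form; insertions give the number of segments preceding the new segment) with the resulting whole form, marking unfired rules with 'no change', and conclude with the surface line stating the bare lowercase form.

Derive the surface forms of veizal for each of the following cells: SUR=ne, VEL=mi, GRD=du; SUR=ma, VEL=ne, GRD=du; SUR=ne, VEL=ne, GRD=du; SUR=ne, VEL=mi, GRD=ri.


cell SUR=ne, VEL=mi, GRD=du:
underlying: go-veizal-bo-uvu
1. d -> t, g -> k, v -> f, z -> s / _ #: no change
2. a, i -> 0 / V _: fires at position(s) 5: govezalbouvu
surface: govezalbouvu

cell SUR=ma, VEL=ne, GRD=du:
underlying: go-veizal-en-vi
1. d -> t, g -> k, v -> f, z -> s / _ #: no change
2. a, i -> 0 / V _: fires at position(s) 5: govezalenvi
surface: govezalenvi

cell SUR=ne, VEL=ne, GRD=du:
underlying: go-veizal-log
1. d -> t, g -> k, v -> f, z -> s / _ #: fires at position(s) 11: goveizallok
2. a, i -> 0 / V _: fires at position(s) 5: govezallok
surface: govezallok

cell SUR=ne, VEL=mi, GRD=ri:
underlying: gol-veizal-bo-uvu
1. d -> t, g -> k, v -> f, z -> s / _ #: no change
2. a, i -> 0 / V _: fires at position(s) 6: golvezalbouvu
surface: golvezalbouvu


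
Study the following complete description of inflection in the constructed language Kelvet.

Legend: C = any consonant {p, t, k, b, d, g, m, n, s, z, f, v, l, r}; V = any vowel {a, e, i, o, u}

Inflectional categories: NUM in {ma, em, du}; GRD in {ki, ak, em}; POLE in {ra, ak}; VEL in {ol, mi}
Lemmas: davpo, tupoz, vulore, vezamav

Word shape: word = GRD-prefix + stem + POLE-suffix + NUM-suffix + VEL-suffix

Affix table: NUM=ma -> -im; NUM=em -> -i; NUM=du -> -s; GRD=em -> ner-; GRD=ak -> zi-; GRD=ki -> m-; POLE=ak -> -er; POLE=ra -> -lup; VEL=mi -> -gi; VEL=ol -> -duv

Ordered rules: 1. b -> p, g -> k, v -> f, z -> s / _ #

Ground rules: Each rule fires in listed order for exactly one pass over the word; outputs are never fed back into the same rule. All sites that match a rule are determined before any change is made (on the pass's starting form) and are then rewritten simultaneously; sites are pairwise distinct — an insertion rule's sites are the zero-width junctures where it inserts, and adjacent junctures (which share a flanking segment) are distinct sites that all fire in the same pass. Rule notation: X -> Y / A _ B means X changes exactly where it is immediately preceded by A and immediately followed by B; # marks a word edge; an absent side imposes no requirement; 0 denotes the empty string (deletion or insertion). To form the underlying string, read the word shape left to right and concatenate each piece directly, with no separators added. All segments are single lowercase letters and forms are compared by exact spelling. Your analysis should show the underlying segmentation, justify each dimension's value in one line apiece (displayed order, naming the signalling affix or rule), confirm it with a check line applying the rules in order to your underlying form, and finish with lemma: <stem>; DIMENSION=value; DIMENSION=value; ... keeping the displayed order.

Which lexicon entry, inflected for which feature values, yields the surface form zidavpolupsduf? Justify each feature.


underlying: zi-davpo-lup-s-duv
NUM=du - signalled by the affix -s
GRD=ak - signalled by the affix zi-
POLE=ra - signalled by the affix -lup
VEL=ol - signalled by the affix -duv
check: zidavpolupsduv -> zidavpolupsduf
lemma: davpo; NUM=du; GRD=ak; POLE=ra; VEL=ol


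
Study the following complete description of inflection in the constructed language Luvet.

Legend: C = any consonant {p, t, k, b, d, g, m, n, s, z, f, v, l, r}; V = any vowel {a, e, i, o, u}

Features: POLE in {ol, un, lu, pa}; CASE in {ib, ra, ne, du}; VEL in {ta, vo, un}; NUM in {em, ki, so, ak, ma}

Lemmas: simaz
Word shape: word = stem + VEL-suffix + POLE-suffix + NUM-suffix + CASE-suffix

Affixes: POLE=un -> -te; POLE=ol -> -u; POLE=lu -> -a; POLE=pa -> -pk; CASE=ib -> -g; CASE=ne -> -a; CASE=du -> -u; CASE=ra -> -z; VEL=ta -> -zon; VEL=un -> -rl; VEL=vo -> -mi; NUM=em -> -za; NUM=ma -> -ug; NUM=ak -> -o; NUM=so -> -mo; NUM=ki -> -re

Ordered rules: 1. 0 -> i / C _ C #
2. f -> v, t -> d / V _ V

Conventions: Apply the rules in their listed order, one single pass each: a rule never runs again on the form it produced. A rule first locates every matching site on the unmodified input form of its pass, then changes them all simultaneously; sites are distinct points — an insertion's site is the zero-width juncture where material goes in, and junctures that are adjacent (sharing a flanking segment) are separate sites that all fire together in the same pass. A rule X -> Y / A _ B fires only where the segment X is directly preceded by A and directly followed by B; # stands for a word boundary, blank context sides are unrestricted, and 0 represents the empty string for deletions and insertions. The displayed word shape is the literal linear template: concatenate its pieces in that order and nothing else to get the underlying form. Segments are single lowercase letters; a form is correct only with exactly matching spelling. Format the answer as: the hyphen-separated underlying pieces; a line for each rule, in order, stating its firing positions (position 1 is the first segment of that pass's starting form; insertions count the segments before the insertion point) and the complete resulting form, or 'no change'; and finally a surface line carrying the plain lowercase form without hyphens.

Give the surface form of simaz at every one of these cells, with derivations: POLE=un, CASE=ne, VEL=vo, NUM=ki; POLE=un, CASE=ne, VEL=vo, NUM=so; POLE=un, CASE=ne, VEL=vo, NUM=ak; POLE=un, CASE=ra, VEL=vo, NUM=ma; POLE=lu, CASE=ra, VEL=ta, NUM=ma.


cell POLE=un, CASE=ne, VEL=vo, NUM=ki:
underlying: simaz-mi-te-re-a
1. 0 -> i / C _ C #: no change
2. f -> v, t -> d / V _ V: fires at position(s) 8: simazmiderea
surface: simazmiderea

cell POLE=un, CASE=ne, VEL=vo, NUM=so:
underlying: simaz-mi-te-mo-a
1. 0 -> i / C _ C #: no change
2. f -> v, t -> d / V _ V: fires at position(s) 8: simazmidemoa
surface: simazmidemoa

cell POLE=un, CASE=ne, VEL=vo, NUM=ak:
underlying: simaz-mi-te-o-a
1. 0 -> i / C _ C #: no change
2. f -> v, t -> d / V _ V: fires at position(s) 8: simazmideoa
surface: simazmideoa

cell POLE=un, CASE=ra, VEL=vo, NUM=ma:
underlying: simaz-mi-te-ug-z
1. 0 -> i / C _ C #: inserts after position(s) 11: simazmiteugiz
2. f -> v, t -> d / V _ V: fires at position(s) 8: simazmideugiz
surface: simazmideugiz

cell POLE=lu, CASE=ra, VEL=ta, NUM=ma:
underlying: simaz-zon-a-ug-z
1. 0 -> i / C _ C #: inserts after position(s) 11: simazzonaugiz
2. f -> v, t -> d / V _ V: no change
surface: simazzonaugiz


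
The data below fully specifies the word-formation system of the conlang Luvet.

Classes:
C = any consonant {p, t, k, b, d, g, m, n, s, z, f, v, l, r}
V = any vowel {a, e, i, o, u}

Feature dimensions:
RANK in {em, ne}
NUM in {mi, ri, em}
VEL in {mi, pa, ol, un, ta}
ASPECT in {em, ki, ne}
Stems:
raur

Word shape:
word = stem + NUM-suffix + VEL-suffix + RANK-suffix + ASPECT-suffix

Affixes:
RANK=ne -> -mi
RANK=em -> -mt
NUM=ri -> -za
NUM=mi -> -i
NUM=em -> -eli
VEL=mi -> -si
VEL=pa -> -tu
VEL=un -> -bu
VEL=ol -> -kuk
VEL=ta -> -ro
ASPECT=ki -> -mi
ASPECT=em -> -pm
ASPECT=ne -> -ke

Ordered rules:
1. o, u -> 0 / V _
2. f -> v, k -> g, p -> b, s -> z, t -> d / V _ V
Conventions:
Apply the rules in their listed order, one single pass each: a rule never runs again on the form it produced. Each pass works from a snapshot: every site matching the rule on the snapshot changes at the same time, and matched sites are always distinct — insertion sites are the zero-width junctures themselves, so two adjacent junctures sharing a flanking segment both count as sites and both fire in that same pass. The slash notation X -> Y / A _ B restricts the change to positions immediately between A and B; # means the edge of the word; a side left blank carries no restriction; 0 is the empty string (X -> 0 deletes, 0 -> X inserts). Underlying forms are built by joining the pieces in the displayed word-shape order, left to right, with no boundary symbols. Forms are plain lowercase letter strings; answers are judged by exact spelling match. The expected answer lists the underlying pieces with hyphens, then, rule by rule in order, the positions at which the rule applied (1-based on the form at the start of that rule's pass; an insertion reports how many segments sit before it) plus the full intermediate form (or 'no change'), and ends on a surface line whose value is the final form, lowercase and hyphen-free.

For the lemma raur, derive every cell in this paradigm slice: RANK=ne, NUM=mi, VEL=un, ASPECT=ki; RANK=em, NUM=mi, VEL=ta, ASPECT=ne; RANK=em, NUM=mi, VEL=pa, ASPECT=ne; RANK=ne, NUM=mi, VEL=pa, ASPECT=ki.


cell RANK=ne, NUM=mi, VEL=un, ASPECT=ki:
underlying: raur-i-bu-mi-mi
1. o, u -> 0 / V _: fires at position(s) 3: raribumimi
2. f -> v, k -> g, p -> b, s -> z, t -> d / V _ V: no change
surface: raribumimi

cell RANK=em, NUM=mi, VEL=ta, ASPECT=ne:
underlying: raur-i-ro-mt-ke
1. o, u -> 0 / V _: fires at position(s) 3: rariromtke
2. f -> v, k -> g, p -> b, s -> z, t -> d / V _ V: no change
surface: rariromtke

cell RANK=em, NUM=mi, VEL=pa, ASPECT=ne:
underlying: raur-i-tu-mt-ke
1. o, u -> 0 / V _: fires at position(s) 3: raritumtke
2. f -> v, k -> g, p -> b, s -> z, t -> d / V _ V: fires at position(s) 5: raridumtke
surface: raridumtke

cell RANK=ne, NUM=mi, VEL=pa, ASPECT=ki:
underlying: raur-i-tu-mi-mi
1. o, u -> 0 / V _: fires at position(s) 3: raritumimi
2. f -> v, k -> g, p -> b, s -> z, t -> d / V _ V: fires at position(s) 5: raridumimi
surface: raridumimi


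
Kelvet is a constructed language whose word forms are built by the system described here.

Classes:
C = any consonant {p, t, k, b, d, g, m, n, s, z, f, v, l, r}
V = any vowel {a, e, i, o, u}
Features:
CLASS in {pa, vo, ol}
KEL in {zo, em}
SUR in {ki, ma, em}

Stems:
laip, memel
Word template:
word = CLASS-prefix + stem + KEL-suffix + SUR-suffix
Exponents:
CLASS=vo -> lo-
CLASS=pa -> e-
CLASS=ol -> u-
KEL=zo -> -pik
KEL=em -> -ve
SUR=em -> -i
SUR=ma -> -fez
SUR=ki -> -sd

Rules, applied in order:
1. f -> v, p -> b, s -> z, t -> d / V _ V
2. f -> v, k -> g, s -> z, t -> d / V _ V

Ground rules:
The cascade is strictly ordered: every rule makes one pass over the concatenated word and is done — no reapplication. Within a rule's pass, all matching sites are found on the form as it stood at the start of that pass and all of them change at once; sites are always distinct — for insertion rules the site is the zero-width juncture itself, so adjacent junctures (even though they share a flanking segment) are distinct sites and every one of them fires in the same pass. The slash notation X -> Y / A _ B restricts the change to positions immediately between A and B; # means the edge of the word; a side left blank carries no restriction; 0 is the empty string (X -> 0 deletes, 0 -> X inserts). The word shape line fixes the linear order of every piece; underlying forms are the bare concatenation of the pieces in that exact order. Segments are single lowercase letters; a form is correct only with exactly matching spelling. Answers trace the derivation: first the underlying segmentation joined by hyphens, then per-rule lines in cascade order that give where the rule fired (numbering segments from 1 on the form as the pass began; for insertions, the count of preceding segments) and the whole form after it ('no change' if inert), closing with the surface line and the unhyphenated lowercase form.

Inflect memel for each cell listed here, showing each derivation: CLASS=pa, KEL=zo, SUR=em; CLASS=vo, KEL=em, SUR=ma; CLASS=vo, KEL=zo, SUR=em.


cell CLASS=pa, KEL=zo, SUR=em:
underlying: e-memel-pik-i
1. f -> v, p -> b, s -> z, t -> d / V _ V: no change
2. f -> v, k -> g, s -> z, t -> d / V _ V: fires at position(s) 9: ememelpigi
surface: ememelpigi

cell CLASS=vo, KEL=em, SUR=ma:
underlying: lo-memel-ve-fez
1. f -> v, p -> b, s -> z, t -> d / V _ V: fires at position(s) 10: lomemelvevez
2. f -> v, k -> g, s -> z, t -> d / V _ V: no change
surface: lomemelvevez

cell CLASS=vo, KEL=zo, SUR=em:
underlying: lo-memel-pik-i
1. f -> v, p -> b, s -> z, t -> d / V _ V: no change
2. f -> v, k -> g, s -> z, t -> d / V _ V: fires at position(s) 10: lomemelpigi
surface: lomemelpigi


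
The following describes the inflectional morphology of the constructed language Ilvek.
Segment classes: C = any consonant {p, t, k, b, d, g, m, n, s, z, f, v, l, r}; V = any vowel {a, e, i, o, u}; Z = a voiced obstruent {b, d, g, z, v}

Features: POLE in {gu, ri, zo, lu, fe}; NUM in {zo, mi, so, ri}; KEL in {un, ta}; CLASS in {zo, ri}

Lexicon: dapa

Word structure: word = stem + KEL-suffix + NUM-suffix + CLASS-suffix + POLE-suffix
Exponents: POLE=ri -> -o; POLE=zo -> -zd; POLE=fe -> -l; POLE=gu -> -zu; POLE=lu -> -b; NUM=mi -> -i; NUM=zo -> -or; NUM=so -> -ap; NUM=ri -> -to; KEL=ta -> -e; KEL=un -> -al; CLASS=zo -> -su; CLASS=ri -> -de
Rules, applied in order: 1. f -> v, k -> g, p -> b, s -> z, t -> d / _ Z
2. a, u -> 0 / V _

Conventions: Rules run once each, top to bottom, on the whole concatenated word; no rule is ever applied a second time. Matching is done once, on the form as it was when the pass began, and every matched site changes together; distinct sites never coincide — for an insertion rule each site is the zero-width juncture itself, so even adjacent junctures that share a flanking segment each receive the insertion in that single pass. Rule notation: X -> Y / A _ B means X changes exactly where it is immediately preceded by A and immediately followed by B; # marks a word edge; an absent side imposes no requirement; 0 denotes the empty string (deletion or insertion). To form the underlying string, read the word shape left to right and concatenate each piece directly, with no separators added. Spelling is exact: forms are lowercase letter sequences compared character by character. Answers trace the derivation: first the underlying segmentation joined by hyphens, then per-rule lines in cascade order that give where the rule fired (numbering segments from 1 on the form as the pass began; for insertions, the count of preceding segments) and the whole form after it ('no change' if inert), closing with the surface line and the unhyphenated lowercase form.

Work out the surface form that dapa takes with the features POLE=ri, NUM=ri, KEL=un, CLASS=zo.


underlying: dapa-al-to-su-o
1. f -> v, k -> g, p -> b, s -> z, t -> d / _ Z: no change
2. a, u -> 0 / V _: fires at position(s) 5: dapaltosuo
surface: dapaltosuo


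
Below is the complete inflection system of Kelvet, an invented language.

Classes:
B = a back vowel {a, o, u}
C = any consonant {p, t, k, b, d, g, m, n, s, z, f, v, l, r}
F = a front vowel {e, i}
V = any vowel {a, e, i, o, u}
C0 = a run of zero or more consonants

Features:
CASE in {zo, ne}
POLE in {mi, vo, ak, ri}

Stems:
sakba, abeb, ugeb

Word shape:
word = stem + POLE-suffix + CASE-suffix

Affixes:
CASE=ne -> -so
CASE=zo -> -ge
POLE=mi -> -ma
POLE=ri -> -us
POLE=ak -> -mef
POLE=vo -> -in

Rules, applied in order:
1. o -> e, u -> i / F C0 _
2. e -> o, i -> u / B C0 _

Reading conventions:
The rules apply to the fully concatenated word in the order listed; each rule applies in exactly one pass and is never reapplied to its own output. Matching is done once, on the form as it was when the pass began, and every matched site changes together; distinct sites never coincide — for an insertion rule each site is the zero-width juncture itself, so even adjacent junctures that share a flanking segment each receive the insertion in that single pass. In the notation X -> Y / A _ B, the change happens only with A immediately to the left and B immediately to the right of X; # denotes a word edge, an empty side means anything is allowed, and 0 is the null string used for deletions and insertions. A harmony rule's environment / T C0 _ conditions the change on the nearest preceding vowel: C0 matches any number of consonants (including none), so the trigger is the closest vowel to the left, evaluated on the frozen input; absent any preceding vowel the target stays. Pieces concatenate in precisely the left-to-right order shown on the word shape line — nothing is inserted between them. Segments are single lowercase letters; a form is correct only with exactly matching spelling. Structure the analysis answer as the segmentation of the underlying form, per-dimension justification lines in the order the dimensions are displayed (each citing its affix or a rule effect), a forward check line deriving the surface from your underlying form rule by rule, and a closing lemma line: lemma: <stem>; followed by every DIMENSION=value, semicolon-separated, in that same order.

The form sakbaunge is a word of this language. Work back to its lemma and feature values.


underlying: sakba-in-ge
CASE=zo - signalled by the affix -ge
POLE=vo - signalled by the affix -in
check: sakbainge -> sakbainge -> sakbaunge
lemma: sakba; CASE=zo; POLE=vo


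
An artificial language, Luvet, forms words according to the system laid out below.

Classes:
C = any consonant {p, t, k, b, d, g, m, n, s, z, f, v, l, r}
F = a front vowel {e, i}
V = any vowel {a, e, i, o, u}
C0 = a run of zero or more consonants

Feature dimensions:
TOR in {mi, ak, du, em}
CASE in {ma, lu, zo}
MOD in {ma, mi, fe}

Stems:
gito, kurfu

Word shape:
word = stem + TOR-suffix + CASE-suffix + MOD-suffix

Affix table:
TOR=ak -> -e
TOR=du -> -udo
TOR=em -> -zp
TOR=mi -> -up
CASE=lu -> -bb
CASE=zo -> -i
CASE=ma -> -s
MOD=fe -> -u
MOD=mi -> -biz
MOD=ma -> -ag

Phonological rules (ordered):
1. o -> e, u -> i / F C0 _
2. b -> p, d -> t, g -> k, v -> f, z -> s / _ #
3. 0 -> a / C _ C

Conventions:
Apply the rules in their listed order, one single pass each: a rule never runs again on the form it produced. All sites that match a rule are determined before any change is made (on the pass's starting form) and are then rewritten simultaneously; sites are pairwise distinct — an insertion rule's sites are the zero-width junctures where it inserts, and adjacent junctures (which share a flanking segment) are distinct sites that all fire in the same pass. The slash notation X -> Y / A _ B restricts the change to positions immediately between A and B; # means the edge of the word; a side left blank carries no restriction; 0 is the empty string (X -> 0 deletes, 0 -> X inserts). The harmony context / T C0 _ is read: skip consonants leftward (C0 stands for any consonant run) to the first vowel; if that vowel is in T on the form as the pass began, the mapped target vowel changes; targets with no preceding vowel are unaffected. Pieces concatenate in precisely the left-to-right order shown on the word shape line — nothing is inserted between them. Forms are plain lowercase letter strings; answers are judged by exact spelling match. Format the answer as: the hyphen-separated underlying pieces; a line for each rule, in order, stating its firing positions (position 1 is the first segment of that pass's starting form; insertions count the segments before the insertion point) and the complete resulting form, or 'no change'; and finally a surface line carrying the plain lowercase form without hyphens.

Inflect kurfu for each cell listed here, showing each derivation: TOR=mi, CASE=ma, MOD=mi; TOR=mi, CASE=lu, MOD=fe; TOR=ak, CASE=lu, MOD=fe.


cell TOR=mi, CASE=ma, MOD=mi:
underlying: kurfu-up-s-biz
1. o -> e, u -> i / F C0 _: no change
2. b -> p, d -> t, g -> k, v -> f, z -> s / _ #: fires at position(s) 11: kurfuupsbis
3. 0 -> a / C _ C: inserts after position(s) 3, 7, 8: kurafuupasabis
surface: kurafuupasabis

cell TOR=mi, CASE=lu, MOD=fe:
underlying: kurfu-up-bb-u
1. o -> e, u -> i / F C0 _: no change
2. b -> p, d -> t, g -> k, v -> f, z -> s / _ #: no change
3. 0 -> a / C _ C: inserts after position(s) 3, 7, 8: kurafuupababu
surface: kurafuupababu

cell TOR=ak, CASE=lu, MOD=fe:
underlying: kurfu-e-bb-u
1. o -> e, u -> i / F C0 _: fires at position(s) 9: kurfuebbi
2. b -> p, d -> t, g -> k, v -> f, z -> s / _ #: no change
3. 0 -> a / C _ C: inserts after position(s) 3, 7: kurafuebabi
surface: kurafuebabi


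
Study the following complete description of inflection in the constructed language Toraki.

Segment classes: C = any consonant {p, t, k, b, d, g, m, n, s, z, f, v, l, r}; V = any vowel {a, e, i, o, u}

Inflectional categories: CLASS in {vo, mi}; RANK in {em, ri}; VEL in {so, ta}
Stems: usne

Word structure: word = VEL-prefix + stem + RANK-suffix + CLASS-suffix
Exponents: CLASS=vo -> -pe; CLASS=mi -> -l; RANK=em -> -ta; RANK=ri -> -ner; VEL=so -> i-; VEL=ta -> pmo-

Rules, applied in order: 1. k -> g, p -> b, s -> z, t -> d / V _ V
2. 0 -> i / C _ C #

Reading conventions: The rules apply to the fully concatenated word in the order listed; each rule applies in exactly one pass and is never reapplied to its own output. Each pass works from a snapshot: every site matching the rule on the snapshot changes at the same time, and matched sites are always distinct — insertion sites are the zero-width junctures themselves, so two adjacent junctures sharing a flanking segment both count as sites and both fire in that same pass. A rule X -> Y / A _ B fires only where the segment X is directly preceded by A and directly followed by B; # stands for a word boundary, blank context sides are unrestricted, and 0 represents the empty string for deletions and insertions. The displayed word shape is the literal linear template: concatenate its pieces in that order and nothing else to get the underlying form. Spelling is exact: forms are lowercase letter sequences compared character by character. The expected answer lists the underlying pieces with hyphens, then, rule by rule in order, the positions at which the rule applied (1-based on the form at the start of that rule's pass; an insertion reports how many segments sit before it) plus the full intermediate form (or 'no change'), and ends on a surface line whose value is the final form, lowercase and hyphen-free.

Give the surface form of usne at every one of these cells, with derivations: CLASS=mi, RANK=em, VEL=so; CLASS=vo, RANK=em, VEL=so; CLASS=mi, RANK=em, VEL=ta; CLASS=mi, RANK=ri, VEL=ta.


cell CLASS=mi, RANK=em, VEL=so:
underlying: i-usne-ta-l
1. k -> g, p -> b, s -> z, t -> d / V _ V: fires at position(s) 6: iusnedal
2. 0 -> i / C _ C #: no change
surface: iusnedal

cell CLASS=vo, RANK=em, VEL=so:
underlying: i-usne-ta-pe
1. k -> g, p -> b, s -> z, t -> d / V _ V: fires at position(s) 6, 8: iusnedabe
2. 0 -> i / C _ C #: no change
surface: iusnedabe

cell CLASS=mi, RANK=em, VEL=ta:
underlying: pmo-usne-ta-l
1. k -> g, p -> b, s -> z, t -> d / V _ V: fires at position(s) 8: pmousnedal
2. 0 -> i / C _ C #: no change
surface: pmousnedal

cell CLASS=mi, RANK=ri, VEL=ta:
underlying: pmo-usne-ner-l
1. k -> g, p -> b, s -> z, t -> d / V _ V: no change
2. 0 -> i / C _ C #: inserts after position(s) 10: pmousneneril
surface: pmousneneril


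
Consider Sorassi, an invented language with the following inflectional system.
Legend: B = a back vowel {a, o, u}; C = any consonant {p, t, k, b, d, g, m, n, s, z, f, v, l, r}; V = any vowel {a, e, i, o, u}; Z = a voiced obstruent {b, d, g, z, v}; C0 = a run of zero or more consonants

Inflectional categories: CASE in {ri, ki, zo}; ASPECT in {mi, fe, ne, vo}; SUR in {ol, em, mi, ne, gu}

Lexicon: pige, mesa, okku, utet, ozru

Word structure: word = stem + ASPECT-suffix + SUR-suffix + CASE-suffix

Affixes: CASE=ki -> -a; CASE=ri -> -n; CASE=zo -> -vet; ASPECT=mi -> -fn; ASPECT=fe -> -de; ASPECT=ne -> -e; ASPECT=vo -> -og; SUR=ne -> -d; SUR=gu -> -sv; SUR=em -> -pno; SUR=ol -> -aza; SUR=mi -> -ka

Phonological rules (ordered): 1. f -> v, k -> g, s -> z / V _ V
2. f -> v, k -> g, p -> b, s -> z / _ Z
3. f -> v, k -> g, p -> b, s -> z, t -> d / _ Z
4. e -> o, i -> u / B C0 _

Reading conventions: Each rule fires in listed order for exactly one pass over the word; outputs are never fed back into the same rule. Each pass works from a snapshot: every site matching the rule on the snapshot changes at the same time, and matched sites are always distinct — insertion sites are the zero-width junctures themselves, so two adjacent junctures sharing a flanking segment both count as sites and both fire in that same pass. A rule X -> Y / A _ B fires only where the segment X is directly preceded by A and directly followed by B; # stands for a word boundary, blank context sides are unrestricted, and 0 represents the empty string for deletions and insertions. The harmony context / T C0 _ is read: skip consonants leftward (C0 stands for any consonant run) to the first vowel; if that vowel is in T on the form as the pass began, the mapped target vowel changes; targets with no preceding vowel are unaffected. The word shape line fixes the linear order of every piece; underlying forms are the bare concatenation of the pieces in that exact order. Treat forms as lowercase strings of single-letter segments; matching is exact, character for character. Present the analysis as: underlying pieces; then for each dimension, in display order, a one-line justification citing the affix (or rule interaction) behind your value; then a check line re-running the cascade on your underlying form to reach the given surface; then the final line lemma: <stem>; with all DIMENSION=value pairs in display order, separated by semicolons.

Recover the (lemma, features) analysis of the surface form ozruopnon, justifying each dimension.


underlying: ozru-e-pno-n
CASE=ri - signalled by the affix -n
ASPECT=ne - signalled by the affix -e
SUR=em - signalled by the affix -pno
check: ozruepnon -> ozruepnon -> ozruepnon -> ozruepnon -> ozruopnon
lemma: ozru; CASE=ri; ASPECT=ne; SUR=em


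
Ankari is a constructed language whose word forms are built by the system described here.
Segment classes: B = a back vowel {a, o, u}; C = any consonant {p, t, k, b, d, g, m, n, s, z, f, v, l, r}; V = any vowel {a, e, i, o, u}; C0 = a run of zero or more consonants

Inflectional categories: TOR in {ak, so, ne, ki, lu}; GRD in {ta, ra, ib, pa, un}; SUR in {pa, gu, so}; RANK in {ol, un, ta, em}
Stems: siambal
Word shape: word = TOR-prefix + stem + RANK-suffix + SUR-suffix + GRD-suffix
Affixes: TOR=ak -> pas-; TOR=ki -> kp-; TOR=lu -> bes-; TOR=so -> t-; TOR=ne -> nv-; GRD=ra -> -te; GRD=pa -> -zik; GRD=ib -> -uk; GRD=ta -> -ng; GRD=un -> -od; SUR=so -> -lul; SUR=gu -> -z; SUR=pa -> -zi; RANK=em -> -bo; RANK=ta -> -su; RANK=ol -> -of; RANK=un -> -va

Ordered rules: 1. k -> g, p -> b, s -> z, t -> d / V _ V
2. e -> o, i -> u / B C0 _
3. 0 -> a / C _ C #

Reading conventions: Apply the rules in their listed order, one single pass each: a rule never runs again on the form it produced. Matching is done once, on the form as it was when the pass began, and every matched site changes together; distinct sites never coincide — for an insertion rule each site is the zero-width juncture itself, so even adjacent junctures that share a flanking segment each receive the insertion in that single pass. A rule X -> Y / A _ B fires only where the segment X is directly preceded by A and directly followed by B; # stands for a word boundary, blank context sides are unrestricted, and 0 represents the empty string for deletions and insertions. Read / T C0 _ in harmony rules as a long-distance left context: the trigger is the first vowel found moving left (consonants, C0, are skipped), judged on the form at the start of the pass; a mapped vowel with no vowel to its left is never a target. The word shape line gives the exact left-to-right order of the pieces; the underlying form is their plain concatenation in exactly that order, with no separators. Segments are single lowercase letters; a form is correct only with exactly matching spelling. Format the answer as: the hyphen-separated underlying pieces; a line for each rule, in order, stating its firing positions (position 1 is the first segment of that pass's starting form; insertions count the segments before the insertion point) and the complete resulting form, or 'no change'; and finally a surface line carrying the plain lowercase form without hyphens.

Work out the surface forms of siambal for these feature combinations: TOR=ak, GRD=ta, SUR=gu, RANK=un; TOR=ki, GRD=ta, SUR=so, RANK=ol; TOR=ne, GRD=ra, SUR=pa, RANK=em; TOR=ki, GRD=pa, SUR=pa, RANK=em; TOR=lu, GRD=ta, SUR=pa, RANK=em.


cell TOR=ak, GRD=ta, SUR=gu, RANK=un:
underlying: pas-siambal-va-z-ng
1. k -> g, p -> b, s -> z, t -> d / V _ V: no change
2. e -> o, i -> u / B C0 _: fires at position(s) 5: passuambalvazng
3. 0 -> a / C _ C #: inserts after position(s) 14: passuambalvaznag
surface: passuambalvaznag

cell TOR=ki, GRD=ta, SUR=so, RANK=ol:
underlying: kp-siambal-of-lul-ng
1. k -> g, p -> b, s -> z, t -> d / V _ V: no change
2. e -> o, i -> u / B C0 _: no change
3. 0 -> a / C _ C #: inserts after position(s) 15: kpsiambaloflulnag
surface: kpsiambaloflulnag

cell TOR=ne, GRD=ra, SUR=pa, RANK=em:
underlying: nv-siambal-bo-zi-te
1. k -> g, p -> b, s -> z, t -> d / V _ V: fires at position(s) 14: nvsiambalbozide
2. e -> o, i -> u / B C0 _: fires at position(s) 13: nvsiambalbozude
3. 0 -> a / C _ C #: no change
surface: nvsiambalbozude

cell TOR=ki, GRD=pa, SUR=pa, RANK=em:
underlying: kp-siambal-bo-zi-zik
1. k -> g, p -> b, s -> z, t -> d / V _ V: no change
2. e -> o, i -> u / B C0 _: fires at position(s) 13: kpsiambalbozuzik
3. 0 -> a / C _ C #: no change
surface: kpsiambalbozuzik

cell TOR=lu, GRD=ta, SUR=pa, RANK=em:
underlying: bes-siambal-bo-zi-ng
1. k -> g, p -> b, s -> z, t -> d / V _ V: no change
2. e -> o, i -> u / B C0 _: fires at position(s) 14: bessiambalbozung
3. 0 -> a / C _ C #: inserts after position(s) 15: bessiambalbozunag
surface: bessiambalbozunag


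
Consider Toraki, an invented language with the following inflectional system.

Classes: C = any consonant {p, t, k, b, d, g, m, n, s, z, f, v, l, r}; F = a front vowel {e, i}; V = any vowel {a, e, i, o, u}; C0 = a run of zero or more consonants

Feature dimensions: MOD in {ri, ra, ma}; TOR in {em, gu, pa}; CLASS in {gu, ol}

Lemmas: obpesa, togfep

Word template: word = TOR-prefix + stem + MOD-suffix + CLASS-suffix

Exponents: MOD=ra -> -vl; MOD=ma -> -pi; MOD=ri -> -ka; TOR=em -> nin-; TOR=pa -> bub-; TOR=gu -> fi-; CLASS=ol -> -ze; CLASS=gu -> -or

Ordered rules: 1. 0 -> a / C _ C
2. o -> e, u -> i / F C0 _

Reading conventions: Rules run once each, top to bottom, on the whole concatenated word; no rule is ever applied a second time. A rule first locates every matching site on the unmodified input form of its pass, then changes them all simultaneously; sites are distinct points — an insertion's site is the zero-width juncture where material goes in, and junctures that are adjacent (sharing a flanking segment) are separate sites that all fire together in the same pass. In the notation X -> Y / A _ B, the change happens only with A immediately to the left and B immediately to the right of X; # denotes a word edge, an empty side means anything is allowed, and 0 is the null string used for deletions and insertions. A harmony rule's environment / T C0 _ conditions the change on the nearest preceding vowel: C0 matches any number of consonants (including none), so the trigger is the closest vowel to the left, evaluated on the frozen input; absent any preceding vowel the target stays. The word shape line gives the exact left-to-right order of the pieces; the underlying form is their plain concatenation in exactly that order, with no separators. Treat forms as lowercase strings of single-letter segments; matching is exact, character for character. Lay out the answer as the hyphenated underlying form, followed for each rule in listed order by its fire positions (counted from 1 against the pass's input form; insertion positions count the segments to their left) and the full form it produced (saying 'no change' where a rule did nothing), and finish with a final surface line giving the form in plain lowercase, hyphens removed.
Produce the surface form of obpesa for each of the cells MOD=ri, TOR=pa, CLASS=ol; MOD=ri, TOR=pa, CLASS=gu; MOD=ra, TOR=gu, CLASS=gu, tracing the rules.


cell MOD=ri, TOR=pa, CLASS=ol:
underlying: bub-obpesa-ka-ze
1. 0 -> a / C _ C: inserts after position(s) 5: bubobapesakaze
2. o -> e, u -> i / F C0 _: no change
surface: bubobapesakaze

cell MOD=ri, TOR=pa, CLASS=gu:
underlying: bub-obpesa-ka-or
1. 0 -> a / C _ C: inserts after position(s) 5: bubobapesakaor
2. o -> e, u -> i / F C0 _: no change
surface: bubobapesakaor

cell MOD=ra, TOR=gu, CLASS=gu:
underlying: fi-obpesa-vl-or
1. 0 -> a / C _ C: inserts after position(s) 4, 9: fiobapesavalor
2. o -> e, u -> i / F C0 _: fires at position(s) 3: fiebapesavalor
surface: fiebapesavalor


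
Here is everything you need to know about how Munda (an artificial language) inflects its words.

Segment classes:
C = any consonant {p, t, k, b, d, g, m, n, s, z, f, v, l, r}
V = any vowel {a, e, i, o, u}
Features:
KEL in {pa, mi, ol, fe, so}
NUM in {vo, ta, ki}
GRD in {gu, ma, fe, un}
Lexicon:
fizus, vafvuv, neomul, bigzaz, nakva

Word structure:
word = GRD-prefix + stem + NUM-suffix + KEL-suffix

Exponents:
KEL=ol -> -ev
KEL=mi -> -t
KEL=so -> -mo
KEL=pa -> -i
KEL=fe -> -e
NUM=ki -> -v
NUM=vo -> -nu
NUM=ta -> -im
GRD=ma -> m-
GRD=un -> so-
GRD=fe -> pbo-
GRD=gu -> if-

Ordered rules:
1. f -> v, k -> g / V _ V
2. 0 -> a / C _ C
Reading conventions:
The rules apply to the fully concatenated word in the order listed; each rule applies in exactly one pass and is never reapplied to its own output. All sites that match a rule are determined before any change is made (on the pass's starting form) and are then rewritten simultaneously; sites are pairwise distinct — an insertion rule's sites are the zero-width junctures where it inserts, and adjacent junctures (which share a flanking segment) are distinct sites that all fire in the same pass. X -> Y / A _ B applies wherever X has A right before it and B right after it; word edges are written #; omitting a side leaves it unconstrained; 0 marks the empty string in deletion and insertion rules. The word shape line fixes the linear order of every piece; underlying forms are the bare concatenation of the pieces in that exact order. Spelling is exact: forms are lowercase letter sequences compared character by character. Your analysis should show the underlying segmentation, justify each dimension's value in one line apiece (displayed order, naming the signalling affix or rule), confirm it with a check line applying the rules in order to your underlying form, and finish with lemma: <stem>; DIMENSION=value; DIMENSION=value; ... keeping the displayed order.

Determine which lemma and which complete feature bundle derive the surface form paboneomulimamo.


underlying: pbo-neomul-im-mo
KEL=so - signalled by the affix -mo
NUM=ta - signalled by the affix -im
GRD=fe - signalled by the affix pbo-
check: pboneomulimmo -> pboneomulimmo -> paboneomulimamo
lemma: neomul; KEL=so; NUM=ta; GRD=fe


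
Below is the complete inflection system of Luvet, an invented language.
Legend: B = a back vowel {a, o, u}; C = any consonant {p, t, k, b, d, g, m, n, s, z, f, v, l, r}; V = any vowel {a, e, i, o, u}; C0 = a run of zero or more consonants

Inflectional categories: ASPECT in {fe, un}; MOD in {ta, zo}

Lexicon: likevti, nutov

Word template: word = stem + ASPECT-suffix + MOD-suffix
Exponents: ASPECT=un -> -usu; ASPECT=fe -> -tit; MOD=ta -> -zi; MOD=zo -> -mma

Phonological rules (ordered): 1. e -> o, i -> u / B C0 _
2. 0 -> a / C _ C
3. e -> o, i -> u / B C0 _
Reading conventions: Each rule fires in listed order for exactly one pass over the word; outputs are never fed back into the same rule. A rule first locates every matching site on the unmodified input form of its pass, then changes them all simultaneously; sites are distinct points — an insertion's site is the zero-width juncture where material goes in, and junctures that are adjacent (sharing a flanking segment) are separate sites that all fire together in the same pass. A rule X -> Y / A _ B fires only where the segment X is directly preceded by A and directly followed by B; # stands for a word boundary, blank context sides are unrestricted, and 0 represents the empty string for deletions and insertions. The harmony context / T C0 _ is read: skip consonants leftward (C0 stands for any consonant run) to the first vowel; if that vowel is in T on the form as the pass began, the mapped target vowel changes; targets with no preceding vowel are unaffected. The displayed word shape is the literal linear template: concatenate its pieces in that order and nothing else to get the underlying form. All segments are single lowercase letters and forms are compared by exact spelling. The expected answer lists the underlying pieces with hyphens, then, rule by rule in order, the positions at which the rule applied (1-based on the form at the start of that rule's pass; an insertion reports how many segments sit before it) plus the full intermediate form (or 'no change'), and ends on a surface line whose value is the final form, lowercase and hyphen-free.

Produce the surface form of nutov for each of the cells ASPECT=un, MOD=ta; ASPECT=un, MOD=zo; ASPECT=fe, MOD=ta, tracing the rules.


cell ASPECT=un, MOD=ta:
underlying: nutov-usu-zi
1. e -> o, i -> u / B C0 _: fires at position(s) 10: nutovusuzu
2. 0 -> a / C _ C: no change
3. e -> o, i -> u / B C0 _: no change
surface: nutovusuzu

cell ASPECT=un, MOD=zo:
underlying: nutov-usu-mma
1. e -> o, i -> u / B C0 _: no change
2. 0 -> a / C _ C: inserts after position(s) 9: nutovusumama
3. e -> o, i -> u / B C0 _: no change
surface: nutovusumama

cell ASPECT=fe, MOD=ta:
underlying: nutov-tit-zi
1. e -> o, i -> u / B C0 _: fires at position(s) 7: nutovtutzi
2. 0 -> a / C _ C: inserts after position(s) 5, 8: nutovatutazi
3. e -> o, i -> u / B C0 _: fires at position(s) 12: nutovatutazu
surface: nutovatutazu
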